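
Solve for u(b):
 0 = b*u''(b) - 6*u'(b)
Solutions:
 u(b) = C1 + C2*b^7


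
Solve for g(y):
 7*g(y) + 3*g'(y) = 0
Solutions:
 g(y) = C1*exp(-7*y/3)


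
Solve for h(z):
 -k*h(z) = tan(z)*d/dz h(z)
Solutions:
 h(z) = C1*exp(-k*log(sin(z)))


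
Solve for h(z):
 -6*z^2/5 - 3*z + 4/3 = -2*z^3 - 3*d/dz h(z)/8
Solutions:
 h(z) = C1 - 4*z^4/3 + 16*z^3/15 + 4*z^2 - 32*z/9


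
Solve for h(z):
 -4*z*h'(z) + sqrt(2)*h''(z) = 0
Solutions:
 h(z) = C1 + C2*erfi(2^(1/4)*z)


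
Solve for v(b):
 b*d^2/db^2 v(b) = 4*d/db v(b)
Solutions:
 v(b) = C1 + C2*b^5


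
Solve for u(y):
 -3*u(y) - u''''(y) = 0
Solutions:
 u(y) = (C1*sin(sqrt(2)*3^(1/4)*y/2) + C2*cos(sqrt(2)*3^(1/4)*y/2))*exp(-sqrt(2)*3^(1/4)*y/2) + (C3*sin(sqrt(2)*3^(1/4)*y/2) + C4*cos(sqrt(2)*3^(1/4)*y/2))*exp(sqrt(2)*3^(1/4)*y/2)


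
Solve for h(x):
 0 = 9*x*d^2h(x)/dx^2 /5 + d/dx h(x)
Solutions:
 h(x) = C1 + C2*x^(4/9)


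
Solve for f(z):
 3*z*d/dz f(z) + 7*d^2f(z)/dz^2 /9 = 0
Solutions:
 f(z) = C1 + C2*erf(3*sqrt(42)*z/14)


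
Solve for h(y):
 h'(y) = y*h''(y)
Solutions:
 h(y) = C1 + C2*y^2


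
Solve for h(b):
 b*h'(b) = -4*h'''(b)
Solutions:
 h(b) = C1 + Integral(C2*airyai(-2^(1/3)*b/2) + C3*airybi(-2^(1/3)*b/2), b)


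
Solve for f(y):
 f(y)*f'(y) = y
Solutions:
 f(y) = -sqrt(C1 + y^2)
 f(y) = sqrt(C1 + y^2)


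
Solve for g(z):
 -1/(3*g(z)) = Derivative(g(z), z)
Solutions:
 g(z) = -sqrt(C1 - 6*z)/3
 g(z) = sqrt(C1 - 6*z)/3


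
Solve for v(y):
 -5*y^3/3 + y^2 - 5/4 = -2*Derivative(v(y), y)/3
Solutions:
 v(y) = C1 + 5*y^4/8 - y^3/2 + 15*y/8


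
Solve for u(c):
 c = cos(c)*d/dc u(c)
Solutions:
 u(c) = C1 + Integral(c/cos(c), c)


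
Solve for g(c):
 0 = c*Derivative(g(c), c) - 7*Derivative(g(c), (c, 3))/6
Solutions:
 g(c) = C1 + Integral(C2*airyai(6^(1/3)*7^(2/3)*c/7) + C3*airybi(6^(1/3)*7^(2/3)*c/7), c)


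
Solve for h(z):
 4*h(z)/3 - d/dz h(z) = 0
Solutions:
 h(z) = C1*exp(4*z/3)


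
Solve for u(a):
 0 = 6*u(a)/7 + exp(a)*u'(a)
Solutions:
 u(a) = C1*exp(6*exp(-a)/7)


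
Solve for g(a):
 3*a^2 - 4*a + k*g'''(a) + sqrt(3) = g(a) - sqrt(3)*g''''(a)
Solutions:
 g(a) = C1*exp(a*(-sqrt(3)*k - sqrt(3)*sqrt(k^2 + 2*2^(2/3)*3^(1/6)*(-3*k^2 + sqrt(9*k^4 + 256*sqrt(3)))^(1/3) - 16*6^(1/3)/(-3*k^2 + sqrt(9*k^4 + 256*sqrt(3)))^(1/3)) + sqrt(6)*sqrt(k^3/sqrt(k^2 + 2*2^(2/3)*3^(1/6)*(-3*k^2 + sqrt(9*k^4 + 256*sqrt(3)))^(1/3) - 16*6^(1/3)/(-3*k^2 + sqrt(9*k^4 + 256*sqrt(3)))^(1/3)) + k^2 - 2^(2/3)*3^(1/6)*(-3*k^2 + sqrt(9*k^4 + 256*sqrt(3)))^(1/3) + 8*6^(1/3)/(-3*k^2 + sqrt(9*k^4 + 256*sqrt(3)))^(1/3)))/12) + C2*exp(a*(-sqrt(3)*k + sqrt(3)*sqrt(k^2 + 2*2^(2/3)*3^(1/6)*(-3*k^2 + sqrt(9*k^4 + 256*sqrt(3)))^(1/3) - 16*6^(1/3)/(-3*k^2 + sqrt(9*k^4 + 256*sqrt(3)))^(1/3)) - sqrt(6)*sqrt(-k^3/sqrt(k^2 + 2*2^(2/3)*3^(1/6)*(-3*k^2 + sqrt(9*k^4 + 256*sqrt(3)))^(1/3) - 16*6^(1/3)/(-3*k^2 + sqrt(9*k^4 + 256*sqrt(3)))^(1/3)) + k^2 - 2^(2/3)*3^(1/6)*(-3*k^2 + sqrt(9*k^4 + 256*sqrt(3)))^(1/3) + 8*6^(1/3)/(-3*k^2 + sqrt(9*k^4 + 256*sqrt(3)))^(1/3)))/12) + C3*exp(a*(-sqrt(3)*k + sqrt(3)*sqrt(k^2 + 2*2^(2/3)*3^(1/6)*(-3*k^2 + sqrt(9*k^4 + 256*sqrt(3)))^(1/3) - 16*6^(1/3)/(-3*k^2 + sqrt(9*k^4 + 256*sqrt(3)))^(1/3)) + sqrt(6)*sqrt(-k^3/sqrt(k^2 + 2*2^(2/3)*3^(1/6)*(-3*k^2 + sqrt(9*k^4 + 256*sqrt(3)))^(1/3) - 16*6^(1/3)/(-3*k^2 + sqrt(9*k^4 + 256*sqrt(3)))^(1/3)) + k^2 - 2^(2/3)*3^(1/6)*(-3*k^2 + sqrt(9*k^4 + 256*sqrt(3)))^(1/3) + 8*6^(1/3)/(-3*k^2 + sqrt(9*k^4 + 256*sqrt(3)))^(1/3)))/12) + C4*exp(-a*(sqrt(3)*k + sqrt(3)*sqrt(k^2 + 2*2^(2/3)*3^(1/6)*(-3*k^2 + sqrt(9*k^4 + 256*sqrt(3)))^(1/3) - 16*6^(1/3)/(-3*k^2 + sqrt(9*k^4 + 256*sqrt(3)))^(1/3)) + sqrt(6)*sqrt(k^3/sqrt(k^2 + 2*2^(2/3)*3^(1/6)*(-3*k^2 + sqrt(9*k^4 + 256*sqrt(3)))^(1/3) - 16*6^(1/3)/(-3*k^2 + sqrt(9*k^4 + 256*sqrt(3)))^(1/3)) + k^2 - 2^(2/3)*3^(1/6)*(-3*k^2 + sqrt(9*k^4 + 256*sqrt(3)))^(1/3) + 8*6^(1/3)/(-3*k^2 + sqrt(9*k^4 + 256*sqrt(3)))^(1/3)))/12) + 3*a^2 - 4*a + sqrt(3)


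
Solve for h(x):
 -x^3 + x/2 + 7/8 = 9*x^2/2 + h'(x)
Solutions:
 h(x) = C1 - x^4/4 - 3*x^3/2 + x^2/4 + 7*x/8


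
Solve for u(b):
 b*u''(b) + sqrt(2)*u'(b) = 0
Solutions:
 u(b) = C1 + C2*b^(1 - sqrt(2))


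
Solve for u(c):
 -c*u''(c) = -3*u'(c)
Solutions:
 u(c) = C1 + C2*c^4


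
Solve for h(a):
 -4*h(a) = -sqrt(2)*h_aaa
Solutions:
 h(a) = C3*exp(sqrt(2)*a) + (C1*sin(sqrt(6)*a/2) + C2*cos(sqrt(6)*a/2))*exp(-sqrt(2)*a/2)


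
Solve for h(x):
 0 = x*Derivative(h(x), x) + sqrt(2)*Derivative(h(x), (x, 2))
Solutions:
 h(x) = C1 + C2*erf(2^(1/4)*x/2)


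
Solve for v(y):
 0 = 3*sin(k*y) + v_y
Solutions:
 v(y) = C1 + 3*cos(k*y)/k


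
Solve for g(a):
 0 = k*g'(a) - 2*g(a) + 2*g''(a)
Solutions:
 g(a) = C1*exp(a*(-k + sqrt(k^2 + 16))/4) + C2*exp(-a*(k + sqrt(k^2 + 16))/4)


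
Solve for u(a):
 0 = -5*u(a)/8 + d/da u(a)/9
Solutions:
 u(a) = C1*exp(45*a/8)


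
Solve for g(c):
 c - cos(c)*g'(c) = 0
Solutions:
 g(c) = C1 + Integral(c/cos(c), c)


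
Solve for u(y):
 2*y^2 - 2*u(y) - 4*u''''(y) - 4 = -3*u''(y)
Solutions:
 u(y) = y^2 + (C1*sin(2^(3/4)*y*sin(atan(sqrt(23)/3)/2)/2) + C2*cos(2^(3/4)*y*sin(atan(sqrt(23)/3)/2)/2))*exp(-2^(3/4)*y*cos(atan(sqrt(23)/3)/2)/2) + (C3*sin(2^(3/4)*y*sin(atan(sqrt(23)/3)/2)/2) + C4*cos(2^(3/4)*y*sin(atan(sqrt(23)/3)/2)/2))*exp(2^(3/4)*y*cos(atan(sqrt(23)/3)/2)/2) + 1


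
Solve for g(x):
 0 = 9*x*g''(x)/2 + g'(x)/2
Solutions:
 g(x) = C1 + C2*x^(8/9)


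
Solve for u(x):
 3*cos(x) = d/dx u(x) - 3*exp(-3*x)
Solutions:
 u(x) = C1 + 3*sin(x) - exp(-3*x)


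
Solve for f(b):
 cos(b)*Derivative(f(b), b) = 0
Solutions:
 f(b) = C1


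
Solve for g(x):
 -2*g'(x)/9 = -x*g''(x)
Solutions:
 g(x) = C1 + C2*x^(11/9)


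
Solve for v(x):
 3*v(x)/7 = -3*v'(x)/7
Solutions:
 v(x) = C1*exp(-x)


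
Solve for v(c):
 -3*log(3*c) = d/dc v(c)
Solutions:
 v(c) = C1 - 3*c*log(c) - c*log(27) + 3*c


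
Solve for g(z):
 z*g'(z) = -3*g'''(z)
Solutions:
 g(z) = C1 + Integral(C2*airyai(-3^(2/3)*z/3) + C3*airybi(-3^(2/3)*z/3), z)


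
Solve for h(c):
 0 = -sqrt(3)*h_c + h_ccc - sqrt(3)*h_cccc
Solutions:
 h(c) = C1 + C2*exp(c*(2*18^(1/3)/(-2*sqrt(3) + sqrt(-12 + (243 - 2*sqrt(3))^2) + 243)^(1/3) + 4*sqrt(3) + 12^(1/3)*(-2*sqrt(3) + sqrt(-12 + (243 - 2*sqrt(3))^2) + 243)^(1/3))/36)*sin(2^(1/3)*3^(1/6)*c*(-2^(1/3)*3^(2/3)*(-2*sqrt(3) + 9*sqrt(-4/27 + (27 - 2*sqrt(3)/9)^2) + 243)^(1/3) + 6/(-2*sqrt(3) + 9*sqrt(-4/27 + (27 - 2*sqrt(3)/9)^2) + 243)^(1/3))/36) + C3*exp(c*(2*18^(1/3)/(-2*sqrt(3) + sqrt(-12 + (243 - 2*sqrt(3))^2) + 243)^(1/3) + 4*sqrt(3) + 12^(1/3)*(-2*sqrt(3) + sqrt(-12 + (243 - 2*sqrt(3))^2) + 243)^(1/3))/36)*cos(2^(1/3)*3^(1/6)*c*(-2^(1/3)*3^(2/3)*(-2*sqrt(3) + 9*sqrt(-4/27 + (27 - 2*sqrt(3)/9)^2) + 243)^(1/3) + 6/(-2*sqrt(3) + 9*sqrt(-4/27 + (27 - 2*sqrt(3)/9)^2) + 243)^(1/3))/36) + C4*exp(c*(-12^(1/3)*(-2*sqrt(3) + sqrt(-12 + (243 - 2*sqrt(3))^2) + 243)^(1/3) - 2*18^(1/3)/(-2*sqrt(3) + sqrt(-12 + (243 - 2*sqrt(3))^2) + 243)^(1/3) + 2*sqrt(3))/18)


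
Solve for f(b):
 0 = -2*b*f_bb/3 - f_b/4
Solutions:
 f(b) = C1 + C2*b^(5/8)


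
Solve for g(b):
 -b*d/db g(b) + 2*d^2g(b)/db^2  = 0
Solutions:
 g(b) = C1 + C2*erfi(b/2)


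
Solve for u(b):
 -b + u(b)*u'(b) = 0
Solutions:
 u(b) = -sqrt(C1 + b^2)
 u(b) = sqrt(C1 + b^2)


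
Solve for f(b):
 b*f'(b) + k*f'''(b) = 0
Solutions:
 f(b) = C1 + Integral(C2*airyai(b*(-1/k)^(1/3)) + C3*airybi(b*(-1/k)^(1/3)), b)


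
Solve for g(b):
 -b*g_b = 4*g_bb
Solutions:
 g(b) = C1 + C2*erf(sqrt(2)*b/4)


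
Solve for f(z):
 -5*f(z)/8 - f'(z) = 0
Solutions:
 f(z) = C1*exp(-5*z/8)


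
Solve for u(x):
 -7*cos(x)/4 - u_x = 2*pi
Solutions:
 u(x) = C1 - 2*pi*x - 7*sin(x)/4


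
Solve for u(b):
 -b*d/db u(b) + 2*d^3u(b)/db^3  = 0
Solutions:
 u(b) = C1 + Integral(C2*airyai(2^(2/3)*b/2) + C3*airybi(2^(2/3)*b/2), b)


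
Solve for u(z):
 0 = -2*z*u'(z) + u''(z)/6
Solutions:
 u(z) = C1 + C2*erfi(sqrt(6)*z)


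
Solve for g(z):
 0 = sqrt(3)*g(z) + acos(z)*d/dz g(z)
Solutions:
 g(z) = C1*exp(-sqrt(3)*Integral(1/acos(z), z))


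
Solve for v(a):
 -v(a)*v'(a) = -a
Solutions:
 v(a) = -sqrt(C1 + a^2)
 v(a) = sqrt(C1 + a^2)


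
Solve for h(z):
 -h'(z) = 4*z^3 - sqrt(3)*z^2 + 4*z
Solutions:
 h(z) = C1 - z^4 + sqrt(3)*z^3/3 - 2*z^2


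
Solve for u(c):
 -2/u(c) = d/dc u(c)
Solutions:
 u(c) = -sqrt(C1 - 4*c)
 u(c) = sqrt(C1 - 4*c)


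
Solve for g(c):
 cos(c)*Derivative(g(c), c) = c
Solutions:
 g(c) = C1 + Integral(c/cos(c), c)


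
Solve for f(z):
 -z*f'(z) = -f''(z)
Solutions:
 f(z) = C1 + C2*erfi(sqrt(2)*z/2)


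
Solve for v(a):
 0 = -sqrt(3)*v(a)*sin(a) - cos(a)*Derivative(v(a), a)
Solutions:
 v(a) = C1*cos(a)^(sqrt(3))


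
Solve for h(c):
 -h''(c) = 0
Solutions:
 h(c) = C1 + C2*c


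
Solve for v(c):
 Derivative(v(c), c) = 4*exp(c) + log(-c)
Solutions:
 v(c) = C1 + c*log(-c) - c + 4*exp(c)


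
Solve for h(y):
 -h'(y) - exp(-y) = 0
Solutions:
 h(y) = C1 + exp(-y)


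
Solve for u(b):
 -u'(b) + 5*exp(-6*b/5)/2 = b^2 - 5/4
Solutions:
 u(b) = C1 - b^3/3 + 5*b/4 - 25*exp(-6*b/5)/12


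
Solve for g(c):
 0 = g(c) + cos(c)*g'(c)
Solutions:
 g(c) = C1*sqrt(sin(c) - 1)/sqrt(sin(c) + 1)


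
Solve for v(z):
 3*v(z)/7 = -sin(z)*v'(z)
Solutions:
 v(z) = C1*(cos(z) + 1)^(3/14)/(cos(z) - 1)^(3/14)


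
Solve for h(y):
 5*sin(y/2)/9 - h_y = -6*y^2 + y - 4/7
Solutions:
 h(y) = C1 + 2*y^3 - y^2/2 + 4*y/7 - 10*cos(y/2)/9


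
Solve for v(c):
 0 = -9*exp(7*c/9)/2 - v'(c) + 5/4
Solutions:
 v(c) = C1 + 5*c/4 - 81*exp(7*c/9)/14


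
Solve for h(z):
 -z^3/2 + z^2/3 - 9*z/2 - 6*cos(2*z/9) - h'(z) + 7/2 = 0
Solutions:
 h(z) = C1 - z^4/8 + z^3/9 - 9*z^2/4 + 7*z/2 - 27*sin(2*z/9)


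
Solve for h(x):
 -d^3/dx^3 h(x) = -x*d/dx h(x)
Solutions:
 h(x) = C1 + Integral(C2*airyai(x) + C3*airybi(x), x)


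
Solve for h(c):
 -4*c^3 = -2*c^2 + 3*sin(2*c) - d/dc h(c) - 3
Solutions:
 h(c) = C1 + c^4 - 2*c^3/3 - 3*c - 3*cos(2*c)/2


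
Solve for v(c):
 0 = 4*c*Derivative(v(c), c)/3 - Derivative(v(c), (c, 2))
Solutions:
 v(c) = C1 + C2*erfi(sqrt(6)*c/3)


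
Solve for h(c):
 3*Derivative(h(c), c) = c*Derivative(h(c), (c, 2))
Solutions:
 h(c) = C1 + C2*c^4


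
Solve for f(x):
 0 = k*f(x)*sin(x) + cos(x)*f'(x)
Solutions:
 f(x) = C1*exp(k*log(cos(x)))


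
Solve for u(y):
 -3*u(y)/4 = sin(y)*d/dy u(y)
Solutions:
 u(y) = C1*(cos(y) + 1)^(3/8)/(cos(y) - 1)^(3/8)


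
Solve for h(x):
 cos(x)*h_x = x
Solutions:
 h(x) = C1 + Integral(x/cos(x), x)


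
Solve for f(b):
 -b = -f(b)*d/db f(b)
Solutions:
 f(b) = -sqrt(C1 + b^2)
 f(b) = sqrt(C1 + b^2)


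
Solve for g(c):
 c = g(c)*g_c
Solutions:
 g(c) = -sqrt(C1 + c^2)
 g(c) = sqrt(C1 + c^2)


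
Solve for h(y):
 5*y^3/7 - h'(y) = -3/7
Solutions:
 h(y) = C1 + 5*y^4/28 + 3*y/7


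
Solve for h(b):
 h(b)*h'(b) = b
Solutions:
 h(b) = -sqrt(C1 + b^2)
 h(b) = sqrt(C1 + b^2)


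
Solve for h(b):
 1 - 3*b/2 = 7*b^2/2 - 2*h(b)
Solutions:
 h(b) = 7*b^2/4 + 3*b/4 - 1/2


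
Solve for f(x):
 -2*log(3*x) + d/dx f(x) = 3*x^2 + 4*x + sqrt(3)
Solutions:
 f(x) = C1 + x^3 + 2*x^2 + 2*x*log(x) - 2*x + sqrt(3)*x + x*log(9)


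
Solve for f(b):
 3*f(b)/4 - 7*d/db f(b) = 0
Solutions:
 f(b) = C1*exp(3*b/28)


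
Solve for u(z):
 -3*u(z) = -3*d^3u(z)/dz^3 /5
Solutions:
 u(z) = C3*exp(5^(1/3)*z) + (C1*sin(sqrt(3)*5^(1/3)*z/2) + C2*cos(sqrt(3)*5^(1/3)*z/2))*exp(-5^(1/3)*z/2)


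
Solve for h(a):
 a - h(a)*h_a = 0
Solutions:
 h(a) = -sqrt(C1 + a^2)
 h(a) = sqrt(C1 + a^2)


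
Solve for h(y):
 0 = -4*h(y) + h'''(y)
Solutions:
 h(y) = C3*exp(2^(2/3)*y) + (C1*sin(2^(2/3)*sqrt(3)*y/2) + C2*cos(2^(2/3)*sqrt(3)*y/2))*exp(-2^(2/3)*y/2)


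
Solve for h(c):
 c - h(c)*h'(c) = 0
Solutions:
 h(c) = -sqrt(C1 + c^2)
 h(c) = sqrt(C1 + c^2)


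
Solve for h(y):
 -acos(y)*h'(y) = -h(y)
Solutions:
 h(y) = C1*exp(Integral(1/acos(y), y))


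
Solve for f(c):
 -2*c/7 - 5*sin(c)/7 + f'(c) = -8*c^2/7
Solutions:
 f(c) = C1 - 8*c^3/21 + c^2/7 - 5*cos(c)/7


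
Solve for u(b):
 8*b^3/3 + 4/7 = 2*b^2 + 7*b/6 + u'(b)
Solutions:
 u(b) = C1 + 2*b^4/3 - 2*b^3/3 - 7*b^2/12 + 4*b/7


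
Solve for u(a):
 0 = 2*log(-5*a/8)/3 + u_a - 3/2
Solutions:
 u(a) = C1 - 2*a*log(-a)/3 + a*(-2*log(5)/3 + 2*log(2) + 13/6)


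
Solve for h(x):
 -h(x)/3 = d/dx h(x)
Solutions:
 h(x) = C1*exp(-x/3)


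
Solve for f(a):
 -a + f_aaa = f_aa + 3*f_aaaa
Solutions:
 f(a) = C1 + C2*a - a^3/6 - a^2/2 + (C3*sin(sqrt(11)*a/6) + C4*cos(sqrt(11)*a/6))*exp(a/6)


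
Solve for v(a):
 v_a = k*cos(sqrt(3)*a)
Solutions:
 v(a) = C1 + sqrt(3)*k*sin(sqrt(3)*a)/3


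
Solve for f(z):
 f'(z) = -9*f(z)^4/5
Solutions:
 f(z) = 5^(1/3)*(1/(C1 + 27*z))^(1/3)
 f(z) = 5^(1/3)*(-3^(2/3) - 3*3^(1/6)*I)*(1/(C1 + 9*z))^(1/3)/6
 f(z) = 5^(1/3)*(-3^(2/3) + 3*3^(1/6)*I)*(1/(C1 + 9*z))^(1/3)/6


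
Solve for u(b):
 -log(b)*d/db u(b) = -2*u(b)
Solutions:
 u(b) = C1*exp(2*li(b))


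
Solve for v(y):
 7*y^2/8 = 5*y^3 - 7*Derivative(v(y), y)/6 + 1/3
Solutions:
 v(y) = C1 + 15*y^4/14 - y^3/4 + 2*y/7


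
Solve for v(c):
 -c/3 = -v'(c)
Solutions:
 v(c) = C1 + c^2/6


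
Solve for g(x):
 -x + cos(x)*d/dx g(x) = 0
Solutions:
 g(x) = C1 + Integral(x/cos(x), x)


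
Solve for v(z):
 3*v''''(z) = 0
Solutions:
 v(z) = C1 + C2*z + C3*z^2 + C4*z^3


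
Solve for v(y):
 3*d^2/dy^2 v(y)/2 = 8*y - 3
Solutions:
 v(y) = C1 + C2*y + 8*y^3/9 - y^2


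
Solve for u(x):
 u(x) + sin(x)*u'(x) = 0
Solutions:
 u(x) = C1*sqrt(cos(x) + 1)/sqrt(cos(x) - 1)


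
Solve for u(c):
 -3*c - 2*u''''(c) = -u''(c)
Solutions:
 u(c) = C1 + C2*c + C3*exp(-sqrt(2)*c/2) + C4*exp(sqrt(2)*c/2) + c^3/2


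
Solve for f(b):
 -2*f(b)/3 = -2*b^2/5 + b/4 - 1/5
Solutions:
 f(b) = 3*b^2/5 - 3*b/8 + 3/10


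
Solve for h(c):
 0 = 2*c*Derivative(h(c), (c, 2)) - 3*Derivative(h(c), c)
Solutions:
 h(c) = C1 + C2*c^(5/2)


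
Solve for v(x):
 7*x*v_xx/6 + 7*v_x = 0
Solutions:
 v(x) = C1 + C2/x^5


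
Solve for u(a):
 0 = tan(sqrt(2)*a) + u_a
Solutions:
 u(a) = C1 + sqrt(2)*log(cos(sqrt(2)*a))/2


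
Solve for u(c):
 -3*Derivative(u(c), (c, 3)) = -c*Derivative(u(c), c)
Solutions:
 u(c) = C1 + Integral(C2*airyai(3^(2/3)*c/3) + C3*airybi(3^(2/3)*c/3), c)


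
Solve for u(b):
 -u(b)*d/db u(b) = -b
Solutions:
 u(b) = -sqrt(C1 + b^2)
 u(b) = sqrt(C1 + b^2)


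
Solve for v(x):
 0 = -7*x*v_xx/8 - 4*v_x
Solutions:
 v(x) = C1 + C2/x^(25/7)


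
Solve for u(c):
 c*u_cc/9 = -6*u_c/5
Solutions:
 u(c) = C1 + C2/c^(49/5)


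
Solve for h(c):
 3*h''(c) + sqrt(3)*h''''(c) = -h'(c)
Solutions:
 h(c) = C1 + C2*exp(c*(-2*2^(1/3)*3^(5/6)/(sqrt(3) + sqrt(3 + 4*sqrt(3)))^(1/3) + 6^(2/3)*(sqrt(3) + sqrt(3 + 4*sqrt(3)))^(1/3))/12)*sin(c*(2*6^(1/3)/(sqrt(3) + sqrt(3 + 4*sqrt(3)))^(1/3) + 2^(2/3)*3^(1/6)*(sqrt(3) + sqrt(3 + 4*sqrt(3)))^(1/3))/4) + C3*exp(c*(-2*2^(1/3)*3^(5/6)/(sqrt(3) + sqrt(3 + 4*sqrt(3)))^(1/3) + 6^(2/3)*(sqrt(3) + sqrt(3 + 4*sqrt(3)))^(1/3))/12)*cos(c*(2*6^(1/3)/(sqrt(3) + sqrt(3 + 4*sqrt(3)))^(1/3) + 2^(2/3)*3^(1/6)*(sqrt(3) + sqrt(3 + 4*sqrt(3)))^(1/3))/4) + C4*exp(-c*(-2*2^(1/3)*3^(5/6)/(sqrt(3) + sqrt(3 + 4*sqrt(3)))^(1/3) + 6^(2/3)*(sqrt(3) + sqrt(3 + 4*sqrt(3)))^(1/3))/6)


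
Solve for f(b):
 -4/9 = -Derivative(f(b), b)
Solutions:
 f(b) = C1 + 4*b/9


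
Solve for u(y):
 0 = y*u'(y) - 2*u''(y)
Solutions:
 u(y) = C1 + C2*erfi(y/2)


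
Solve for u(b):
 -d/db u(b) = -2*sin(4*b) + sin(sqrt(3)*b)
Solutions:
 u(b) = C1 - cos(4*b)/2 + sqrt(3)*cos(sqrt(3)*b)/3


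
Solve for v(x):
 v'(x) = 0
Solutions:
 v(x) = C1


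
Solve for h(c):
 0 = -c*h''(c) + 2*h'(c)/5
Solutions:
 h(c) = C1 + C2*c^(7/5)


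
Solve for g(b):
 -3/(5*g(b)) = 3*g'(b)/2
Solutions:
 g(b) = -sqrt(C1 - 20*b)/5
 g(b) = sqrt(C1 - 20*b)/5


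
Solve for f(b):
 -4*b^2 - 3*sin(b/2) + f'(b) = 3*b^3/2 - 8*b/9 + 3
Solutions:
 f(b) = C1 + 3*b^4/8 + 4*b^3/3 - 4*b^2/9 + 3*b - 6*cos(b/2)


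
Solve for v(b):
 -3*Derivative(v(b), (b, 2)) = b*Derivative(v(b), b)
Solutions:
 v(b) = C1 + C2*erf(sqrt(6)*b/6)


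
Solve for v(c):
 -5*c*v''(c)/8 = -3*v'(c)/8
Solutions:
 v(c) = C1 + C2*c^(8/5)


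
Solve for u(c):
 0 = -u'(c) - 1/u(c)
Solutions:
 u(c) = -sqrt(C1 - 2*c)
 u(c) = sqrt(C1 - 2*c)


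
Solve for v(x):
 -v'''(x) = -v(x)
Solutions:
 v(x) = C3*exp(x) + (C1*sin(sqrt(3)*x/2) + C2*cos(sqrt(3)*x/2))*exp(-x/2)


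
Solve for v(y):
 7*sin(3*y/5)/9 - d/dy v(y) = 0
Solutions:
 v(y) = C1 - 35*cos(3*y/5)/27


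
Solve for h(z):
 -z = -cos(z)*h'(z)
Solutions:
 h(z) = C1 + Integral(z/cos(z), z)


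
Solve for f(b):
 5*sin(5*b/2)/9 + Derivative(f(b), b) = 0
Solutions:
 f(b) = C1 + 2*cos(5*b/2)/9


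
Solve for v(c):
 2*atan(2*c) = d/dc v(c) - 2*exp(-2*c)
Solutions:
 v(c) = C1 + 2*c*atan(2*c) - log(4*c^2 + 1)/2 - exp(-2*c)


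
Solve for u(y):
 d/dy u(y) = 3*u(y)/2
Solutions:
 u(y) = C1*exp(3*y/2)


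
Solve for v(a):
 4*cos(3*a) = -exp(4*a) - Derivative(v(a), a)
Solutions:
 v(a) = C1 - exp(4*a)/4 - 4*sin(3*a)/3


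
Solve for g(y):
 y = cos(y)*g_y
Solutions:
 g(y) = C1 + Integral(y/cos(y), y)


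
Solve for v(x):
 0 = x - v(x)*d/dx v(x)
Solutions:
 v(x) = -sqrt(C1 + x^2)
 v(x) = sqrt(C1 + x^2)


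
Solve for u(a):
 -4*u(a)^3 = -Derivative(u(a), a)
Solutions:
 u(a) = -sqrt(2)*sqrt(-1/(C1 + 4*a))/2
 u(a) = sqrt(2)*sqrt(-1/(C1 + 4*a))/2


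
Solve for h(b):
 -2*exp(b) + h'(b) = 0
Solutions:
 h(b) = C1 + 2*exp(b)


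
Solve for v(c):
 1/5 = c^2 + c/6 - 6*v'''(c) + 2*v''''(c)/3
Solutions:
 v(c) = C1 + C2*c + C3*c^2 + C4*exp(9*c) + c^5/360 + 7*c^4/2592 - 127*c^3/29160


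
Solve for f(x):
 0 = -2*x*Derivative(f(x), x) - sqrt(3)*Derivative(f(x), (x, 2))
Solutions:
 f(x) = C1 + C2*erf(3^(3/4)*x/3)


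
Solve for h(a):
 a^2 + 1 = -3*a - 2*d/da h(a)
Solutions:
 h(a) = C1 - a^3/6 - 3*a^2/4 - a/2


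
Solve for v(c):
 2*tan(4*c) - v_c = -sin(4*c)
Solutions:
 v(c) = C1 - log(cos(4*c))/2 - cos(4*c)/4


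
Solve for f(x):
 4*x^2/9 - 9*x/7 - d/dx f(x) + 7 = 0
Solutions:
 f(x) = C1 + 4*x^3/27 - 9*x^2/14 + 7*x


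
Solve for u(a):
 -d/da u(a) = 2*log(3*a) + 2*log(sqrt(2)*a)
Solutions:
 u(a) = C1 - 4*a*log(a) - a*log(18) + 4*a


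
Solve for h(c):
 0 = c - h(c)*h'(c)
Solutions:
 h(c) = -sqrt(C1 + c^2)
 h(c) = sqrt(C1 + c^2)


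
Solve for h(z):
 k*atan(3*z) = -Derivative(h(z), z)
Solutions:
 h(z) = C1 - k*(z*atan(3*z) - log(9*z^2 + 1)/6)


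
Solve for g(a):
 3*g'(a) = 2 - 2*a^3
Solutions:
 g(a) = C1 - a^4/6 + 2*a/3


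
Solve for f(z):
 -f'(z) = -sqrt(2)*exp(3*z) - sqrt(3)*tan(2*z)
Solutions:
 f(z) = C1 + sqrt(2)*exp(3*z)/3 - sqrt(3)*log(cos(2*z))/2


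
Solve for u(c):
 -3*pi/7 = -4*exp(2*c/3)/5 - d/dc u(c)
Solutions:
 u(c) = C1 + 3*pi*c/7 - 6*exp(2*c/3)/5


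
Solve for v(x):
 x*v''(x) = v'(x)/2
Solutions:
 v(x) = C1 + C2*x^(3/2)


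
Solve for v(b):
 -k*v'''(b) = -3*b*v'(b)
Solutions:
 v(b) = C1 + Integral(C2*airyai(3^(1/3)*b*(1/k)^(1/3)) + C3*airybi(3^(1/3)*b*(1/k)^(1/3)), b)


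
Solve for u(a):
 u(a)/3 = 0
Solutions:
 u(a) = 0


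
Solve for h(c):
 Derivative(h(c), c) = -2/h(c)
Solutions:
 h(c) = -sqrt(C1 - 4*c)
 h(c) = sqrt(C1 - 4*c)


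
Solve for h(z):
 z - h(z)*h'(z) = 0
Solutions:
 h(z) = -sqrt(C1 + z^2)
 h(z) = sqrt(C1 + z^2)


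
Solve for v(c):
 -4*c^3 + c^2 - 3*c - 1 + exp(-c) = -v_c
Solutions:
 v(c) = C1 + c^4 - c^3/3 + 3*c^2/2 + c + exp(-c)


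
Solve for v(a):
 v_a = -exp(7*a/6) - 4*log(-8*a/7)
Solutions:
 v(a) = C1 - 4*a*log(-a) + 4*a*(-3*log(2) + 1 + log(7)) - 6*exp(7*a/6)/7


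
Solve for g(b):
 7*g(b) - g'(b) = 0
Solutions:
 g(b) = C1*exp(7*b)


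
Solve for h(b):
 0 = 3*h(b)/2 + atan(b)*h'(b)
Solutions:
 h(b) = C1*exp(-3*Integral(1/atan(b), b)/2)


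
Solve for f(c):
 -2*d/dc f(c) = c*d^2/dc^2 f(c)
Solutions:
 f(c) = C1 + C2/c


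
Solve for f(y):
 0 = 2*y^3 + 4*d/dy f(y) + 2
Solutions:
 f(y) = C1 - y^4/8 - y/2


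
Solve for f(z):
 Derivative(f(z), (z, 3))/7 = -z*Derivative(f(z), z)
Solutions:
 f(z) = C1 + Integral(C2*airyai(-7^(1/3)*z) + C3*airybi(-7^(1/3)*z), z)


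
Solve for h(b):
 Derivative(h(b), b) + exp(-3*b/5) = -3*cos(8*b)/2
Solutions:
 h(b) = C1 - 3*sin(8*b)/16 + 5*exp(-3*b/5)/3


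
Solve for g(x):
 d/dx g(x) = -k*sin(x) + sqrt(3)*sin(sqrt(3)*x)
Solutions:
 g(x) = C1 + k*cos(x) - cos(sqrt(3)*x)


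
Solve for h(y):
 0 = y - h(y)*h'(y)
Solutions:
 h(y) = -sqrt(C1 + y^2)
 h(y) = sqrt(C1 + y^2)


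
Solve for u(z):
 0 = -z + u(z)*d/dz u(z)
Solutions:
 u(z) = -sqrt(C1 + z^2)
 u(z) = sqrt(C1 + z^2)


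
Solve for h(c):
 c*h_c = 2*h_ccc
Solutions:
 h(c) = C1 + Integral(C2*airyai(2^(2/3)*c/2) + C3*airybi(2^(2/3)*c/2), c)


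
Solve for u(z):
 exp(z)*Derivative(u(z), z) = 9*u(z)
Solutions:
 u(z) = C1*exp(-9*exp(-z))


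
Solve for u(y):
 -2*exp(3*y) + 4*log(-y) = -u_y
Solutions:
 u(y) = C1 - 4*y*log(-y) + 4*y + 2*exp(3*y)/3


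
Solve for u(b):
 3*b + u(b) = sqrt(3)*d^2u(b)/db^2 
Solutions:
 u(b) = C1*exp(-3^(3/4)*b/3) + C2*exp(3^(3/4)*b/3) - 3*b


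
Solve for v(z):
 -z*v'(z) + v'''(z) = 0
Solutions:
 v(z) = C1 + Integral(C2*airyai(z) + C3*airybi(z), z)


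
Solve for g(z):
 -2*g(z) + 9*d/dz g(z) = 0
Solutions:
 g(z) = C1*exp(2*z/9)


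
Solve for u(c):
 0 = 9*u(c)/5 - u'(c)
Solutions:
 u(c) = C1*exp(9*c/5)


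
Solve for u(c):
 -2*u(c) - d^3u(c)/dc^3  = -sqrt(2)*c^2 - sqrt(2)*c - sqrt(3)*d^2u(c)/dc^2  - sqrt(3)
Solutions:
 u(c) = C1*exp(c*(3^(2/3)/(-sqrt(3) + sqrt(-3 + (9 - sqrt(3))^2) + 9)^(1/3) + 2*sqrt(3) + 3^(1/3)*(-sqrt(3) + sqrt(-3 + (9 - sqrt(3))^2) + 9)^(1/3))/6)*sin(3^(1/6)*c*(-3^(2/3)*(-sqrt(3) + sqrt(-3 + (9 - sqrt(3))^2) + 9)^(1/3) + 3/(-sqrt(3) + sqrt(-3 + (9 - sqrt(3))^2) + 9)^(1/3))/6) + C2*exp(c*(3^(2/3)/(-sqrt(3) + sqrt(-3 + (9 - sqrt(3))^2) + 9)^(1/3) + 2*sqrt(3) + 3^(1/3)*(-sqrt(3) + sqrt(-3 + (9 - sqrt(3))^2) + 9)^(1/3))/6)*cos(3^(1/6)*c*(-3^(2/3)*(-sqrt(3) + sqrt(-3 + (9 - sqrt(3))^2) + 9)^(1/3) + 3/(-sqrt(3) + sqrt(-3 + (9 - sqrt(3))^2) + 9)^(1/3))/6) + C3*exp(c*(-3^(1/3)*(-sqrt(3) + sqrt(-3 + (9 - sqrt(3))^2) + 9)^(1/3) - 3^(2/3)/(-sqrt(3) + sqrt(-3 + (9 - sqrt(3))^2) + 9)^(1/3) + sqrt(3))/3) + sqrt(2)*c^2/2 + sqrt(2)*c/2 + sqrt(3)/2 + sqrt(6)/2


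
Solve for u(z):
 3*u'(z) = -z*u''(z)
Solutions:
 u(z) = C1 + C2/z^2


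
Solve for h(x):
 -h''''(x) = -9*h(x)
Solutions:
 h(x) = C1*exp(-sqrt(3)*x) + C2*exp(sqrt(3)*x) + C3*sin(sqrt(3)*x) + C4*cos(sqrt(3)*x)


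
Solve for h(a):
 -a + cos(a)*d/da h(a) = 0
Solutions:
 h(a) = C1 + Integral(a/cos(a), a)


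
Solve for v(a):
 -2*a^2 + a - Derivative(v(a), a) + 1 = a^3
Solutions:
 v(a) = C1 - a^4/4 - 2*a^3/3 + a^2/2 + a


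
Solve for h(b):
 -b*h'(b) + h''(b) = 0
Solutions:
 h(b) = C1 + C2*erfi(sqrt(2)*b/2)


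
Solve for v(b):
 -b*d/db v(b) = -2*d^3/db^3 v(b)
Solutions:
 v(b) = C1 + Integral(C2*airyai(2^(2/3)*b/2) + C3*airybi(2^(2/3)*b/2), b)


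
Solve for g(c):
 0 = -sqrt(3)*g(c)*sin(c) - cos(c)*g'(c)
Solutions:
 g(c) = C1*cos(c)^(sqrt(3))


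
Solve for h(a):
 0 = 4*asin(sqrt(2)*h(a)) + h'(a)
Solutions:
 Integral(1/asin(sqrt(2)*_y), (_y, h(a))) = C1 - 4*a


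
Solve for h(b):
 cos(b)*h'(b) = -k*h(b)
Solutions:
 h(b) = C1*exp(k*(log(sin(b) - 1) - log(sin(b) + 1))/2)


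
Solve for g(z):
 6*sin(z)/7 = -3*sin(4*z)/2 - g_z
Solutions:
 g(z) = C1 + 6*cos(z)/7 + 3*cos(4*z)/8


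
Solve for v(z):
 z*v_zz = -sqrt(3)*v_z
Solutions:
 v(z) = C1 + C2*z^(1 - sqrt(3))


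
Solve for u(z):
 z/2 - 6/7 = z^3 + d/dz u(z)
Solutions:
 u(z) = C1 - z^4/4 + z^2/4 - 6*z/7


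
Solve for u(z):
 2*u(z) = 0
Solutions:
 u(z) = 0


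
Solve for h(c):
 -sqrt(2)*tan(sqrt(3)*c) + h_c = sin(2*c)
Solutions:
 h(c) = C1 - sqrt(6)*log(cos(sqrt(3)*c))/3 - cos(2*c)/2


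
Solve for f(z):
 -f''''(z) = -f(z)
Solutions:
 f(z) = C1*exp(-z) + C2*exp(z) + C3*sin(z) + C4*cos(z)


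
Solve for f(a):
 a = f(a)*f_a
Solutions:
 f(a) = -sqrt(C1 + a^2)
 f(a) = sqrt(C1 + a^2)


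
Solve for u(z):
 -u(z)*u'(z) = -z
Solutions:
 u(z) = -sqrt(C1 + z^2)
 u(z) = sqrt(C1 + z^2)


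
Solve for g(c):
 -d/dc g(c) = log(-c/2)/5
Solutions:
 g(c) = C1 - c*log(-c)/5 + c*(log(2) + 1)/5


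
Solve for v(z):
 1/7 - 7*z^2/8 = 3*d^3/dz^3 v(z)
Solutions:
 v(z) = C1 + C2*z + C3*z^2 - 7*z^5/1440 + z^3/126


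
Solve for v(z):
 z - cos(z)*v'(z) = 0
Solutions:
 v(z) = C1 + Integral(z/cos(z), z)


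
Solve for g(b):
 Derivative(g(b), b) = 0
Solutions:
 g(b) = C1


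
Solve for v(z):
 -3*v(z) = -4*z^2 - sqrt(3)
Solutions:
 v(z) = 4*z^2/3 + sqrt(3)/3


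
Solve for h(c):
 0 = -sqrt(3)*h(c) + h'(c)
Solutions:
 h(c) = C1*exp(sqrt(3)*c)


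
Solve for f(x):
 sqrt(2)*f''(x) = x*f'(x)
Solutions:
 f(x) = C1 + C2*erfi(2^(1/4)*x/2)


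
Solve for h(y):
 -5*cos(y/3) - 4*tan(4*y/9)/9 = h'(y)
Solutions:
 h(y) = C1 + log(cos(4*y/9)) - 15*sin(y/3)


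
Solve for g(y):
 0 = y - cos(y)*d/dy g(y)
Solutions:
 g(y) = C1 + Integral(y/cos(y), y)


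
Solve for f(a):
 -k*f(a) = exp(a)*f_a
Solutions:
 f(a) = C1*exp(k*exp(-a))


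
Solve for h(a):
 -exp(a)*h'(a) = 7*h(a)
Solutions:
 h(a) = C1*exp(7*exp(-a))


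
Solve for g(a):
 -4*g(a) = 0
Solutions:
 g(a) = 0


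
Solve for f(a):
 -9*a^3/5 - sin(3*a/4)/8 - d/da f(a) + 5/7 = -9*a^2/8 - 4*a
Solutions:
 f(a) = C1 - 9*a^4/20 + 3*a^3/8 + 2*a^2 + 5*a/7 + cos(3*a/4)/6


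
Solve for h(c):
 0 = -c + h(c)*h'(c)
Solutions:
 h(c) = -sqrt(C1 + c^2)
 h(c) = sqrt(C1 + c^2)


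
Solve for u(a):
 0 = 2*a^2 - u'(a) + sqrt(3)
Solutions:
 u(a) = C1 + 2*a^3/3 + sqrt(3)*a


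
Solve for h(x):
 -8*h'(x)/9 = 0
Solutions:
 h(x) = C1


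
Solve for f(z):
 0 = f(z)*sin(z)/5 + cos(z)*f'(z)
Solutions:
 f(z) = C1*cos(z)^(1/5)


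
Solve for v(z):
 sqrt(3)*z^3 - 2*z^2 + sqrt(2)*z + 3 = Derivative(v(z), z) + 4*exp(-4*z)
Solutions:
 v(z) = C1 + sqrt(3)*z^4/4 - 2*z^3/3 + sqrt(2)*z^2/2 + 3*z + exp(-4*z)


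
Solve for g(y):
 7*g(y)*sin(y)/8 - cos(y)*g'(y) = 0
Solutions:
 g(y) = C1/cos(y)^(7/8)


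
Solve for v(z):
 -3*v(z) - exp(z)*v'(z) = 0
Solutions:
 v(z) = C1*exp(3*exp(-z))


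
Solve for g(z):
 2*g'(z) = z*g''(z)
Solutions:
 g(z) = C1 + C2*z^3


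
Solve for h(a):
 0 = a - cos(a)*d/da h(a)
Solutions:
 h(a) = C1 + Integral(a/cos(a), a)


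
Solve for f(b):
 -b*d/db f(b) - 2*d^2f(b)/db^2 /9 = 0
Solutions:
 f(b) = C1 + C2*erf(3*b/2)


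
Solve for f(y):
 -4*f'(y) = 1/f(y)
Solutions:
 f(y) = -sqrt(C1 - 2*y)/2
 f(y) = sqrt(C1 - 2*y)/2


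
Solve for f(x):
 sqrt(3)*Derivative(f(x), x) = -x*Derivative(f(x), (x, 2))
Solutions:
 f(x) = C1 + C2*x^(1 - sqrt(3))


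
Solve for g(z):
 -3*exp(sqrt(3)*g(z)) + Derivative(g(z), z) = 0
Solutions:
 g(z) = sqrt(3)*(2*log(-1/(C1 + 3*z)) - log(3))/6


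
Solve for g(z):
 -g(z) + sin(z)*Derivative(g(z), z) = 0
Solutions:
 g(z) = C1*sqrt(cos(z) - 1)/sqrt(cos(z) + 1)


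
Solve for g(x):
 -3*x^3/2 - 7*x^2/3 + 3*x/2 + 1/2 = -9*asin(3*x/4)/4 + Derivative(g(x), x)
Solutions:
 g(x) = C1 - 3*x^4/8 - 7*x^3/9 + 3*x^2/4 + 9*x*asin(3*x/4)/4 + x/2 + 3*sqrt(16 - 9*x^2)/4


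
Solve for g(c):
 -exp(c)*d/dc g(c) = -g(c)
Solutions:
 g(c) = C1*exp(-exp(-c))


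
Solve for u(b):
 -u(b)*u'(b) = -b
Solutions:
 u(b) = -sqrt(C1 + b^2)
 u(b) = sqrt(C1 + b^2)


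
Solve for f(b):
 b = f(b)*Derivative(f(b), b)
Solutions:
 f(b) = -sqrt(C1 + b^2)
 f(b) = sqrt(C1 + b^2)


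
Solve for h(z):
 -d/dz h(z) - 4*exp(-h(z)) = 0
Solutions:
 h(z) = log(C1 - 4*z)


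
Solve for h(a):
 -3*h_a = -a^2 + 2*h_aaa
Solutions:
 h(a) = C1 + C2*sin(sqrt(6)*a/2) + C3*cos(sqrt(6)*a/2) + a^3/9 - 4*a/9


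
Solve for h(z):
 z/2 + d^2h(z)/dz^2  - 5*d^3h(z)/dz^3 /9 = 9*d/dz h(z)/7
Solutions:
 h(z) = C1 + 7*z^2/36 + 49*z/162 + (C2*sin(9*sqrt(91)*z/70) + C3*cos(9*sqrt(91)*z/70))*exp(9*z/10)


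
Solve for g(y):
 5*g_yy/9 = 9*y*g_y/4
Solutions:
 g(y) = C1 + C2*erfi(9*sqrt(10)*y/20)


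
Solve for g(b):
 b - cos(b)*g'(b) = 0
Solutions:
 g(b) = C1 + Integral(b/cos(b), b)


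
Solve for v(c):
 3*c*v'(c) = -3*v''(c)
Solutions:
 v(c) = C1 + C2*erf(sqrt(2)*c/2)


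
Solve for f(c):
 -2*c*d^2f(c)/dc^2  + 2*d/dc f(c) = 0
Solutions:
 f(c) = C1 + C2*c^2


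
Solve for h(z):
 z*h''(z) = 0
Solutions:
 h(z) = C1 + C2*z


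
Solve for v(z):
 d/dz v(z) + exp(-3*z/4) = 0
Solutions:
 v(z) = C1 + 4*exp(-3*z/4)/3


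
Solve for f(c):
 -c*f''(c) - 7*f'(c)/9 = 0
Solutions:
 f(c) = C1 + C2*c^(2/9)


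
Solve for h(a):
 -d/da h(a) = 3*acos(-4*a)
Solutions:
 h(a) = C1 - 3*a*acos(-4*a) - 3*sqrt(1 - 16*a^2)/4


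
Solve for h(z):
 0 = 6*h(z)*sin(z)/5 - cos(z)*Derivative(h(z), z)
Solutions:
 h(z) = C1/cos(z)^(6/5)


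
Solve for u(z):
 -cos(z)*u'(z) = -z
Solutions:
 u(z) = C1 + Integral(z/cos(z), z)


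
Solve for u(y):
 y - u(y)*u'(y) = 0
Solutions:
 u(y) = -sqrt(C1 + y^2)
 u(y) = sqrt(C1 + y^2)


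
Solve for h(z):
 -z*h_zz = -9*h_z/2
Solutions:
 h(z) = C1 + C2*z^(11/2)


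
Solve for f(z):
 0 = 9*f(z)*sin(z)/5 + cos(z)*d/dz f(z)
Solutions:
 f(z) = C1*cos(z)^(9/5)


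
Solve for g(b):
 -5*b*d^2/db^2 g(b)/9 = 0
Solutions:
 g(b) = C1 + C2*b


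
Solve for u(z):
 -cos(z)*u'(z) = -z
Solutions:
 u(z) = C1 + Integral(z/cos(z), z)


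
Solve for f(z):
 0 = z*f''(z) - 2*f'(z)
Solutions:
 f(z) = C1 + C2*z^3


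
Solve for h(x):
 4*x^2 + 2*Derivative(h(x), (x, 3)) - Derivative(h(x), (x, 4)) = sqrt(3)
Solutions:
 h(x) = C1 + C2*x + C3*x^2 + C4*exp(2*x) - x^5/30 - x^4/12 + x^3*(-2 + sqrt(3))/12


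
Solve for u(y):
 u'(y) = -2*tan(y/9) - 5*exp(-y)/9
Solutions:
 u(y) = C1 - 9*log(tan(y/9)^2 + 1) + 5*exp(-y)/9


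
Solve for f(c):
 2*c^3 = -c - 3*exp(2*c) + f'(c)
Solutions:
 f(c) = C1 + c^4/2 + c^2/2 + 3*exp(2*c)/2


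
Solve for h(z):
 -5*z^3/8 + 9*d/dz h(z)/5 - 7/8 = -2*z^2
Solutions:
 h(z) = C1 + 25*z^4/288 - 10*z^3/27 + 35*z/72


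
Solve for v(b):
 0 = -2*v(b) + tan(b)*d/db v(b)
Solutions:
 v(b) = C1*sin(b)^2


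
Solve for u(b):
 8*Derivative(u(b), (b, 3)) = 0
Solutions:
 u(b) = C1 + C2*b + C3*b^2


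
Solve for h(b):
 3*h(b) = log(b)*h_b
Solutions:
 h(b) = C1*exp(3*li(b))


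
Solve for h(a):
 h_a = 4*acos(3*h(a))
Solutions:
 Integral(1/acos(3*_y), (_y, h(a))) = C1 + 4*a


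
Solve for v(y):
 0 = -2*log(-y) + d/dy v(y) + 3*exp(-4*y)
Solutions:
 v(y) = C1 + 2*y*log(-y) - 2*y + 3*exp(-4*y)/4


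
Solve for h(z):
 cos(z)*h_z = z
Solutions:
 h(z) = C1 + Integral(z/cos(z), z)


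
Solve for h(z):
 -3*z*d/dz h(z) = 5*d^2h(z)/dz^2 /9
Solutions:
 h(z) = C1 + C2*erf(3*sqrt(30)*z/10)


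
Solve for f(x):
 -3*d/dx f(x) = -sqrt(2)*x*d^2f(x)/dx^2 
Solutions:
 f(x) = C1 + C2*x^(1 + 3*sqrt(2)/2)


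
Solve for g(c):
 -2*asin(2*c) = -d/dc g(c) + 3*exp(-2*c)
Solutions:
 g(c) = C1 + 2*c*asin(2*c) + sqrt(1 - 4*c^2) - 3*exp(-2*c)/2


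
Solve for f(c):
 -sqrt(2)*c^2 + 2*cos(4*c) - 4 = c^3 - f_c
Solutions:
 f(c) = C1 + c^4/4 + sqrt(2)*c^3/3 + 4*c - sin(4*c)/2


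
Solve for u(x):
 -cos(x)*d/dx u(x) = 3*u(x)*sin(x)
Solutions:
 u(x) = C1*cos(x)^3


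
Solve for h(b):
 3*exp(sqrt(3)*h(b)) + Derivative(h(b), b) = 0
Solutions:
 h(b) = sqrt(3)*(2*log(1/(C1 + 3*b)) - log(3))/6


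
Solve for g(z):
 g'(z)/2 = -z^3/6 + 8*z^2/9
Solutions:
 g(z) = C1 - z^4/12 + 16*z^3/27


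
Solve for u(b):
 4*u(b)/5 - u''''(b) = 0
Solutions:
 u(b) = C1*exp(-sqrt(2)*5^(3/4)*b/5) + C2*exp(sqrt(2)*5^(3/4)*b/5) + C3*sin(sqrt(2)*5^(3/4)*b/5) + C4*cos(sqrt(2)*5^(3/4)*b/5)


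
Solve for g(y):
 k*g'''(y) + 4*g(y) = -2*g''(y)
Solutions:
 g(y) = C1*exp(-y*(2^(1/3)*(sqrt(((27 + 4/k^2)^2 - 16/k^4)/k^2) + 27/k + 4/k^3)^(1/3) + 2/k + 2*2^(2/3)/(k^2*(sqrt(((27 + 4/k^2)^2 - 16/k^4)/k^2) + 27/k + 4/k^3)^(1/3)))/3) + C2*exp(y*(2^(1/3)*(sqrt(((27 + 4/k^2)^2 - 16/k^4)/k^2) + 27/k + 4/k^3)^(1/3) - 2^(1/3)*sqrt(3)*I*(sqrt(((27 + 4/k^2)^2 - 16/k^4)/k^2) + 27/k + 4/k^3)^(1/3) - 4/k - 8*2^(2/3)/(k^2*(-1 + sqrt(3)*I)*(sqrt(((27 + 4/k^2)^2 - 16/k^4)/k^2) + 27/k + 4/k^3)^(1/3)))/6) + C3*exp(y*(2^(1/3)*(sqrt(((27 + 4/k^2)^2 - 16/k^4)/k^2) + 27/k + 4/k^3)^(1/3) + 2^(1/3)*sqrt(3)*I*(sqrt(((27 + 4/k^2)^2 - 16/k^4)/k^2) + 27/k + 4/k^3)^(1/3) - 4/k + 8*2^(2/3)/(k^2*(1 + sqrt(3)*I)*(sqrt(((27 + 4/k^2)^2 - 16/k^4)/k^2) + 27/k + 4/k^3)^(1/3)))/6)


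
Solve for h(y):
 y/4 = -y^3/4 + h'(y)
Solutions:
 h(y) = C1 + y^4/16 + y^2/8


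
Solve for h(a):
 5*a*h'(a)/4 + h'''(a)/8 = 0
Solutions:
 h(a) = C1 + Integral(C2*airyai(-10^(1/3)*a) + C3*airybi(-10^(1/3)*a), a)


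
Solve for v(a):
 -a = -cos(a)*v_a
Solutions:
 v(a) = C1 + Integral(a/cos(a), a)


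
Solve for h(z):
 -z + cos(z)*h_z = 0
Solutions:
 h(z) = C1 + Integral(z/cos(z), z)


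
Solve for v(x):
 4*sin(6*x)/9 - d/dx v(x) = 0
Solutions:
 v(x) = C1 - 2*cos(6*x)/27


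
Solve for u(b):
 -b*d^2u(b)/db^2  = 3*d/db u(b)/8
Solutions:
 u(b) = C1 + C2*b^(5/8)


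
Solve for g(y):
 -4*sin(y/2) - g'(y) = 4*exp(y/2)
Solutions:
 g(y) = C1 - 8*exp(y/2) + 8*cos(y/2)


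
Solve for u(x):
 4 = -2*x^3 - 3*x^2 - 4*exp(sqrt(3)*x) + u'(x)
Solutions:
 u(x) = C1 + x^4/2 + x^3 + 4*x + 4*sqrt(3)*exp(sqrt(3)*x)/3


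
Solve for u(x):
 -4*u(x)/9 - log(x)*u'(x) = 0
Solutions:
 u(x) = C1*exp(-4*li(x)/9)


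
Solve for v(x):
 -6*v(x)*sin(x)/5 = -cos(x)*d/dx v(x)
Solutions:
 v(x) = C1/cos(x)^(6/5)


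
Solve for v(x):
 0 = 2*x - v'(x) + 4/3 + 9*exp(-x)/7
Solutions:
 v(x) = C1 + x^2 + 4*x/3 - 9*exp(-x)/7


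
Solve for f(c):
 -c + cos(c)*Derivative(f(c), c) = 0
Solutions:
 f(c) = C1 + Integral(c/cos(c), c)


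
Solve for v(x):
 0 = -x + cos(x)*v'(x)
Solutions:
 v(x) = C1 + Integral(x/cos(x), x)


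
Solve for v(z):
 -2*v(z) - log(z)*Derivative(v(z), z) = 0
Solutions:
 v(z) = C1*exp(-2*li(z))


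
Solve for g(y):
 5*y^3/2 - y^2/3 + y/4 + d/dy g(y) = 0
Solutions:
 g(y) = C1 - 5*y^4/8 + y^3/9 - y^2/8


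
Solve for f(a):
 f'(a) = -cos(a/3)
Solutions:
 f(a) = C1 - 3*sin(a/3)


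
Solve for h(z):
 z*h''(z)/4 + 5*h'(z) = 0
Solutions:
 h(z) = C1 + C2/z^19


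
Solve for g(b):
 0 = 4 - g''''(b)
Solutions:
 g(b) = C1 + C2*b + C3*b^2 + C4*b^3 + b^4/6


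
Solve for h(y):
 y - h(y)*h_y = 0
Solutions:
 h(y) = -sqrt(C1 + y^2)
 h(y) = sqrt(C1 + y^2)


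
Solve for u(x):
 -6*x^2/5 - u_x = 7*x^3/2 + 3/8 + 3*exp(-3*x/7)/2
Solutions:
 u(x) = C1 - 7*x^4/8 - 2*x^3/5 - 3*x/8 + 7*exp(-3*x/7)/2


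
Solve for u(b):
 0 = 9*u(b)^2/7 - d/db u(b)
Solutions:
 u(b) = -7/(C1 + 9*b)


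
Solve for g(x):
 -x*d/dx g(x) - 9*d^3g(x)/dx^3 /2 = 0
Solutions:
 g(x) = C1 + Integral(C2*airyai(-6^(1/3)*x/3) + C3*airybi(-6^(1/3)*x/3), x)


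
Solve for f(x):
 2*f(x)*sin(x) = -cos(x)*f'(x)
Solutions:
 f(x) = C1*cos(x)^2


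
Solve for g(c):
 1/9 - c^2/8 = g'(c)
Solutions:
 g(c) = C1 - c^3/24 + c/9


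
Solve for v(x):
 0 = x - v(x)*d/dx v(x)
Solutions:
 v(x) = -sqrt(C1 + x^2)
 v(x) = sqrt(C1 + x^2)


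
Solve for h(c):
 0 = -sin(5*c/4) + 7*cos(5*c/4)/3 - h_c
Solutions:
 h(c) = C1 + 28*sin(5*c/4)/15 + 4*cos(5*c/4)/5


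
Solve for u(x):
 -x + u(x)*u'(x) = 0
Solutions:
 u(x) = -sqrt(C1 + x^2)
 u(x) = sqrt(C1 + x^2)


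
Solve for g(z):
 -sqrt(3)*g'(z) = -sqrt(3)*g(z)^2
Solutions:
 g(z) = -1/(C1 + z)


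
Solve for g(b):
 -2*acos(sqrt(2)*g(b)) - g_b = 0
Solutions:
 Integral(1/acos(sqrt(2)*_y), (_y, g(b))) = C1 - 2*b


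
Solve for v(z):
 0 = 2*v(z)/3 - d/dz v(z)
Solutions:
 v(z) = C1*exp(2*z/3)


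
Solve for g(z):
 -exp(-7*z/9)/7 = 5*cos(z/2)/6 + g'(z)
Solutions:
 g(z) = C1 - 5*sin(z/2)/3 + 9*exp(-7*z/9)/49


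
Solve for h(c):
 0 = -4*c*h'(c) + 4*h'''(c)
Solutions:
 h(c) = C1 + Integral(C2*airyai(c) + C3*airybi(c), c)


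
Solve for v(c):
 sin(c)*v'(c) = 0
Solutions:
 v(c) = C1


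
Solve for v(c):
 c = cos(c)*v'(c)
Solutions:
 v(c) = C1 + Integral(c/cos(c), c)


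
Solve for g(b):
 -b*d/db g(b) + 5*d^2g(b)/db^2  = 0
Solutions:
 g(b) = C1 + C2*erfi(sqrt(10)*b/10)


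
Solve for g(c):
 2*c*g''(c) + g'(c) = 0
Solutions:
 g(c) = C1 + C2*sqrt(c)


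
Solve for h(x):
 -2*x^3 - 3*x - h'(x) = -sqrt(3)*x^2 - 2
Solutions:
 h(x) = C1 - x^4/2 + sqrt(3)*x^3/3 - 3*x^2/2 + 2*x


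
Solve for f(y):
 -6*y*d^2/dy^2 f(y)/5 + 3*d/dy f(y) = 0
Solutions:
 f(y) = C1 + C2*y^(7/2)


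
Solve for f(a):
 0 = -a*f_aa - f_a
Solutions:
 f(a) = C1 + C2*log(a)


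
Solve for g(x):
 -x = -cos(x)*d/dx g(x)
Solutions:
 g(x) = C1 + Integral(x/cos(x), x)


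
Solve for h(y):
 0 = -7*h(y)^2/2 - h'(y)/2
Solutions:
 h(y) = 1/(C1 + 7*y)


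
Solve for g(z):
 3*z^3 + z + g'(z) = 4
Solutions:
 g(z) = C1 - 3*z^4/4 - z^2/2 + 4*z


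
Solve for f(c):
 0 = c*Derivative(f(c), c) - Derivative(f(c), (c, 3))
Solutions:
 f(c) = C1 + Integral(C2*airyai(c) + C3*airybi(c), c)


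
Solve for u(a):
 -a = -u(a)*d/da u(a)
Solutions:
 u(a) = -sqrt(C1 + a^2)
 u(a) = sqrt(C1 + a^2)


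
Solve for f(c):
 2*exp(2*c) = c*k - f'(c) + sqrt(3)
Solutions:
 f(c) = C1 + c^2*k/2 + sqrt(3)*c - exp(2*c)


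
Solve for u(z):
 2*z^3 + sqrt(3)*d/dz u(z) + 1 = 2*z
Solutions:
 u(z) = C1 - sqrt(3)*z^4/6 + sqrt(3)*z^2/3 - sqrt(3)*z/3


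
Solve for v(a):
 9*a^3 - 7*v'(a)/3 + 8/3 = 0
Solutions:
 v(a) = C1 + 27*a^4/28 + 8*a/7


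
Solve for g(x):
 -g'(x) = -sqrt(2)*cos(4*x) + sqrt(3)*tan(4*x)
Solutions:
 g(x) = C1 + sqrt(3)*log(cos(4*x))/4 + sqrt(2)*sin(4*x)/4


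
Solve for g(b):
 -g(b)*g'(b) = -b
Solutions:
 g(b) = -sqrt(C1 + b^2)
 g(b) = sqrt(C1 + b^2)


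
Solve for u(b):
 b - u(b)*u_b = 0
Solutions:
 u(b) = -sqrt(C1 + b^2)
 u(b) = sqrt(C1 + b^2)


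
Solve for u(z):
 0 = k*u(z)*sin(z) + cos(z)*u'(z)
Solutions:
 u(z) = C1*exp(k*log(cos(z)))


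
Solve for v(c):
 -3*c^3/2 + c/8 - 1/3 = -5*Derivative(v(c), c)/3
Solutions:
 v(c) = C1 + 9*c^4/40 - 3*c^2/80 + c/5


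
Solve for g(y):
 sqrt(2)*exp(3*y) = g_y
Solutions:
 g(y) = C1 + sqrt(2)*exp(3*y)/3


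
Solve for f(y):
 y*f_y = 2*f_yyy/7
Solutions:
 f(y) = C1 + Integral(C2*airyai(2^(2/3)*7^(1/3)*y/2) + C3*airybi(2^(2/3)*7^(1/3)*y/2), y)


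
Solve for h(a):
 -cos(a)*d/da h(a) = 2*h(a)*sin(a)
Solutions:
 h(a) = C1*cos(a)^2


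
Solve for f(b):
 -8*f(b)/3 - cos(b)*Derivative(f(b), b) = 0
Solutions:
 f(b) = C1*(sin(b) - 1)^(4/3)/(sin(b) + 1)^(4/3)


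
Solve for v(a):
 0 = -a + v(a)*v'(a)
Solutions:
 v(a) = -sqrt(C1 + a^2)
 v(a) = sqrt(C1 + a^2)


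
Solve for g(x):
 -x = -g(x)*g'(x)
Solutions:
 g(x) = -sqrt(C1 + x^2)
 g(x) = sqrt(C1 + x^2)


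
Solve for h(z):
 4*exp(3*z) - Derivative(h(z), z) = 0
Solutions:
 h(z) = C1 + 4*exp(3*z)/3


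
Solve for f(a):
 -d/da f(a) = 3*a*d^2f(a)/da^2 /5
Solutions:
 f(a) = C1 + C2/a^(2/3)


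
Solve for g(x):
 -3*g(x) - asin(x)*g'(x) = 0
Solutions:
 g(x) = C1*exp(-3*Integral(1/asin(x), x))


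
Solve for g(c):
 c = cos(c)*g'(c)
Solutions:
 g(c) = C1 + Integral(c/cos(c), c)
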